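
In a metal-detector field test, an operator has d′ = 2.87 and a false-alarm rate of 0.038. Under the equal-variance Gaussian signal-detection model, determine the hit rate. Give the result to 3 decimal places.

hit rate = 0.863

z(false-alarm rate) = z(0.038) = -1.7744
z(H) = z(FA) + d' = -1.7744 + 2.87 = 1.0956
hit rate = Φ(1.0956) = 0.8634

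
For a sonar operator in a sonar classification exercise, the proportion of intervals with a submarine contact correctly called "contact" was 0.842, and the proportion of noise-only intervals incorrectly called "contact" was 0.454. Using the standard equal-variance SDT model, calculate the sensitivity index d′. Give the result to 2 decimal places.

z(0.842) = 1.003, z(0.454) = -0.116
d' = z(H) − z(FA) = 1.003 − (-0.116) = 1.119

d′ = 1.12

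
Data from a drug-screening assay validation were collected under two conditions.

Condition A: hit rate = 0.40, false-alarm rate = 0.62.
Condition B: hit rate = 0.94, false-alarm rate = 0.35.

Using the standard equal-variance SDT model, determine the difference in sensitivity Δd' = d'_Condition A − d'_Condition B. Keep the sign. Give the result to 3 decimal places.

Condition A: z(0.40) = -0.2533, z(0.62) = 0.3055, d' = -0.5588
Condition B: z(0.94) = 1.5548, z(0.35) = -0.3853, d' = 1.9401
Δd' = d'_Condition A − d'_Condition B = -0.5588 − 1.9401 = -2.4989
Condition B has the higher sensitivity.

Δd' = -2.499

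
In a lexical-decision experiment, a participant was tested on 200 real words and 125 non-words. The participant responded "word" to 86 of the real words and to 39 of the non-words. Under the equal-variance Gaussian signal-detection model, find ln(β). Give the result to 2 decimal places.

ln β = 0.10

H = 86/200 = 0.4300
FA = 39/125 = 0.3120
z(H) = z(0.4300) = -0.176
z(FA) = z(0.3120) = -0.490
ln β = −½·[z(H)² − z(FA)²] = −0.5 × (0.031 − 0.240) = 0.1045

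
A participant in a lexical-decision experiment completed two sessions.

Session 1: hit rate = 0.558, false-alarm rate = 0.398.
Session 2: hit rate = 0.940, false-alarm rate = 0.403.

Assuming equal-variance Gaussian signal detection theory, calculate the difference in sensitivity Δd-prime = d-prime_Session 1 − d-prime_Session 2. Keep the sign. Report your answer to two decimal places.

Δd-prime = -1.40

Session 1: z(0.558) = 0.146, z(0.398) = -0.259, d' = 0.405
Session 2: z(0.940) = 1.555, z(0.403) = -0.246, d' = 1.801
Δd' = d'_Session 1 − d'_Session 2 = 0.405 − 1.801 = -1.396
Session 2 has the higher sensitivity.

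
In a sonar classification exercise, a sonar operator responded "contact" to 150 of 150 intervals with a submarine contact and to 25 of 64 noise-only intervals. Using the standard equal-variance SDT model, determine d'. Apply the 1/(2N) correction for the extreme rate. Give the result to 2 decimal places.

d' = 2.99

The hit rate is 150/150 = 1, so apply the 1/(2N) correction: H → 1 − 1/(2·150) = 0.99667.
z(H) = z(0.99667) = 2.713
z(FA) = z(0.39062) = -0.278
d' = 2.713 − (-0.278) = 2.991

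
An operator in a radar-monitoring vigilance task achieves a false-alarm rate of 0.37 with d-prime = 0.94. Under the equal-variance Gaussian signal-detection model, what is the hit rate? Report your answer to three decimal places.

hit rate = 0.728

z(false-alarm rate) = z(0.37) = -0.3319
z(H) = z(FA) + d' = -0.3319 + 0.94 = 0.6081
hit rate = Φ(0.6081) = 0.7284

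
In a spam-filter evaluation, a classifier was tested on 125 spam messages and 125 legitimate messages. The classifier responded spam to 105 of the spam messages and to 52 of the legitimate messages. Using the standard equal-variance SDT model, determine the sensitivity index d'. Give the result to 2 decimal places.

d' = 1.21

H = 105/125 = 0.8400
FA = 52/125 = 0.4160
z(H) = 0.994
z(FA) = -0.212
d' = z(H) − z(FA) = 0.994 − (-0.212) = 1.206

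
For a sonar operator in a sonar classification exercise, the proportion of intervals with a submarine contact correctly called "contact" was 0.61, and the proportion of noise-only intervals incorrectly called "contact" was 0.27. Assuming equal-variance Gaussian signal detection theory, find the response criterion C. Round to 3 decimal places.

C = 0.167

z(H) = z(0.61) = 0.2793
z(FA) = z(0.27) = -0.6128
c = −½·[z(H) + z(FA)] = −0.5 × (0.2793 + (-0.6128)) = 0.16675
c > 0: the sonar operator has a conservative response bias.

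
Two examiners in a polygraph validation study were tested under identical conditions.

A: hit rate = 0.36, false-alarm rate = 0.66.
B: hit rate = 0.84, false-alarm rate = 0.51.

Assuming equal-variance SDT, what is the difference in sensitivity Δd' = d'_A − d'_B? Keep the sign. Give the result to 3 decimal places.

A: z(0.36) = -0.3585, z(0.66) = 0.4125, d' = -0.7710
B: z(0.84) = 0.9945, z(0.51) = 0.0251, d' = 0.9694
Δd' = d'_A − d'_B = -0.7710 − 0.9694 = -1.7404
B has the higher sensitivity.

Δd' = -1.740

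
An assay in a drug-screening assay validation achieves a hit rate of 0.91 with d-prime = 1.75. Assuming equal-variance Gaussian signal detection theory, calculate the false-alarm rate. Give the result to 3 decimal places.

z(hit rate) = z(0.91) = 1.3408
z(FA) = z(H) − d' = 1.3408 − 1.75 = -0.4092
false-alarm rate = Φ(-0.4092) = 0.3412

false-alarm rate = 0.341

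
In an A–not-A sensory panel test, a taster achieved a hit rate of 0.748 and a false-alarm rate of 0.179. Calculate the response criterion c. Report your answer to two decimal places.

c = 0.13

Φ⁻¹(H) = 0.6682
Φ⁻¹(FA) = -0.9192
c = −½·[z(H) + z(FA)] = −0.5 × (0.6682 + (-0.9192)) = 0.1255
c > 0: the taster has a conservative response bias.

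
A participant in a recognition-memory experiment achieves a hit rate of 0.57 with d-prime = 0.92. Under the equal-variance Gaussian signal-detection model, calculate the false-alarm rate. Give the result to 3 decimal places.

z(hit rate) = z(0.57) = 0.1764
z(FA) = z(H) − d' = 0.1764 − 0.92 = -0.7436
false-alarm rate = Φ(-0.7436) = 0.2286

false-alarm rate = 0.229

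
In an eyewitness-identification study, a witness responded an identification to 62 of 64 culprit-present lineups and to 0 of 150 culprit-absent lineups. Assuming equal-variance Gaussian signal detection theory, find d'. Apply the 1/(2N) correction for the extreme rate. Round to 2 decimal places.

The false-alarm rate is 0/150 = 0, so apply the 1/(2N) correction: FA → 1/(2·150) = 0.00333.
z(H) = z(0.96875) = 1.863
z(FA) = z(0.00333) = -2.713
d' = 1.863 − (-2.713) = 4.576

d' = 4.58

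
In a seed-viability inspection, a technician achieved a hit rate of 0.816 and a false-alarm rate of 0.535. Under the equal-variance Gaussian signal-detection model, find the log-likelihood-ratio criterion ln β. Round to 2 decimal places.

ln β = -0.40

z(H) = z(0.816) = 0.900
z(FA) = z(0.535) = 0.088
ln β = −½·[z(H)² − z(FA)²] = −0.5 × (0.810 − 0.008) = -0.401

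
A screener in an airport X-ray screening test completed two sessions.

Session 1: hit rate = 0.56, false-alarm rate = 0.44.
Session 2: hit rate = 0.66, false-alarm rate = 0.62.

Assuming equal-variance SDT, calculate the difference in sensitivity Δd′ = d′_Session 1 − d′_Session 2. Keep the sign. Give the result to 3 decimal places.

Δd′ = 0.195

Session 1: z(0.56) = 0.1510, z(0.44) = -0.1510, d' = 0.3020
Session 2: z(0.66) = 0.4125, z(0.62) = 0.3055, d' = 0.1070
Δd' = d'_Session 1 − d'_Session 2 = 0.3020 − 0.1070 = 0.1950
Session 1 has the higher sensitivity.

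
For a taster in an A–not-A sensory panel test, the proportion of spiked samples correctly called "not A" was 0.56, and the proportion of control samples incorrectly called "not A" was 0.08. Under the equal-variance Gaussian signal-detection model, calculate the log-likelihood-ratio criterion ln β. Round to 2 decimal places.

z(H) = 0.151
z(FA) = -1.405
ln β = −½·[z(H)² − z(FA)²] = −0.5 × (0.023 − 1.974) = 0.9755

ln β = 0.98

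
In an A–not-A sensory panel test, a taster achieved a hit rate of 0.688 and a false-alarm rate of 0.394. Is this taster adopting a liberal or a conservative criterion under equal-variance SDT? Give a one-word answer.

liberal

z(H) = 0.490, z(FA) = -0.269
c = −½·(z(H) + z(FA)) = -0.1105
c < 0 → liberal criterion (biased toward responding “yes”).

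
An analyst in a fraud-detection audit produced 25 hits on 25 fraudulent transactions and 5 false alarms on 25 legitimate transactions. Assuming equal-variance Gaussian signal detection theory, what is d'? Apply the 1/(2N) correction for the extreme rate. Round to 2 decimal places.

d' = 2.90

The hit rate is 25/25 = 1, so apply the 1/(2N) correction: H → 1 − 1/(2·25) = 0.98000.
z(H) = z(0.98000) = 2.054
z(FA) = z(0.20000) = -0.842
d' = 2.054 − (-0.842) = 2.896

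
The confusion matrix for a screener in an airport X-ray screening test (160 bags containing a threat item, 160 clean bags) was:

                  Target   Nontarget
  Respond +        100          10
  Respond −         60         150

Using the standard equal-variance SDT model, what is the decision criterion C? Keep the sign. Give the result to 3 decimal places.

C = 0.608

H = 100/160 = 0.6250
FA = 10/160 = 0.0625
z(H) = z(0.6250) = 0.3186
z(FA) = z(0.0625) = -1.5341
c = −½·[z(H) + z(FA)] = −0.5 × (0.3186 + (-1.5341)) = 0.60775
c > 0: the screener has a conservative response bias.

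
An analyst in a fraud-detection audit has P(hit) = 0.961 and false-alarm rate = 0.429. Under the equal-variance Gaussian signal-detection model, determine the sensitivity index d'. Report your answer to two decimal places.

d' = 1.94

z(0.961) = 1.762, z(0.429) = -0.179
d' = z(H) − z(FA) = 1.762 − (-0.179) = 1.941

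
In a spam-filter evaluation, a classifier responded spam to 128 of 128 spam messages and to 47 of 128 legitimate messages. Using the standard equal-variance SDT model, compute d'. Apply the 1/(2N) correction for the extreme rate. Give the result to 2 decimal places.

d' = 3.00

The hit rate is 128/128 = 1, so apply the 1/(2N) correction: H → 1 − 1/(2·128) = 0.99609.
z(H) = z(0.99609) = 2.660
z(FA) = z(0.36719) = -0.339
d' = 2.660 − (-0.339) = 2.999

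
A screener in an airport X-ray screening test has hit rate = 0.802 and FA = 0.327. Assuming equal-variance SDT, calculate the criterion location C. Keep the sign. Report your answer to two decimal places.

C = -0.20

z(0.802) = 0.8488, z(0.327) = -0.4482
c = −½·[z(H) + z(FA)] = −0.5 × (0.8488 + (-0.4482)) = -0.2003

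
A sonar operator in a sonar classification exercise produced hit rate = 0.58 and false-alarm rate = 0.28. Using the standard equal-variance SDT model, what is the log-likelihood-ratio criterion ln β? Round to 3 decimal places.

Φ⁻¹(H) = Φ⁻¹(0.58) = 0.2019
Φ⁻¹(FA) = Φ⁻¹(0.28) = -0.5828
ln β = −½·[z(H)² − z(FA)²] = −0.5 × (0.0408 − 0.3397) = 0.14945

ln β = 0.149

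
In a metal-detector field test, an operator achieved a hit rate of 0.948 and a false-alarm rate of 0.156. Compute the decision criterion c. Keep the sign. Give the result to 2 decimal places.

z(H) = z(0.948) = 1.626
z(FA) = z(0.156) = -1.011
c = −½·[z(H) + z(FA)] = −0.5 × (1.626 + (-1.011)) = -0.3075
c < 0: the operator has a liberal response bias.

c = -0.31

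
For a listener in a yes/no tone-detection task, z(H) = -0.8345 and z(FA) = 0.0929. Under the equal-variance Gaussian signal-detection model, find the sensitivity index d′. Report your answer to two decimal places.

d′ = -0.93

d' = z(H) − z(FA) = -0.8345 − 0.0929 = -0.9274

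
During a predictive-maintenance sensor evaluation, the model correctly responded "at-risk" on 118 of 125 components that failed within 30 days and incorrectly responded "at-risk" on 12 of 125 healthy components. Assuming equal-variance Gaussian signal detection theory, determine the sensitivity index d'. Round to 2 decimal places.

H = 118/125 = 0.9440
FA = 12/125 = 0.0960
z(0.9440) = 1.589, z(0.0960) = -1.305
d' = z(H) − z(FA) = 1.589 − (-1.305) = 2.894

d' = 2.89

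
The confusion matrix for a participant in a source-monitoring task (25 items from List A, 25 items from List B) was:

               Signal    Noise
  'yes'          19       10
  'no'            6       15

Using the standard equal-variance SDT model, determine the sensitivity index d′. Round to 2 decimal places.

d′ = 0.96

H = 19/25 = 0.7600
FA = 10/25 = 0.4000
Φ⁻¹(H) = Φ⁻¹(0.7600) = 0.7063
Φ⁻¹(FA) = Φ⁻¹(0.4000) = -0.2533
d' = z(H) − z(FA) = 0.7063 − (-0.2533) = 0.9596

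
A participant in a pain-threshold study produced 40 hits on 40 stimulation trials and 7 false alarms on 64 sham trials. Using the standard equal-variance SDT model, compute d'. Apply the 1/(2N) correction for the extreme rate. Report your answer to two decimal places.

The hit rate is 40/40 = 1, so apply the 1/(2N) correction: H → 1 − 1/(2·40) = 0.98750.
z(H) = z(0.98750) = 2.241
z(FA) = z(0.10938) = -1.230
d' = 2.241 − (-1.230) = 3.471

d' = 3.47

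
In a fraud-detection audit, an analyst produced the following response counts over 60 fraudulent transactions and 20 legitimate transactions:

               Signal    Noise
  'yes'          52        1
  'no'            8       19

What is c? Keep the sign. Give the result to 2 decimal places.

c = 0.27

H = 52/60 = 0.8667
FA = 1/20 = 0.0500
Φ⁻¹(H) = 1.111
Φ⁻¹(FA) = -1.645
c = −½·[z(H) + z(FA)] = −0.5 × (1.111 + (-1.645)) = 0.267
c > 0: the analyst has a conservative response bias.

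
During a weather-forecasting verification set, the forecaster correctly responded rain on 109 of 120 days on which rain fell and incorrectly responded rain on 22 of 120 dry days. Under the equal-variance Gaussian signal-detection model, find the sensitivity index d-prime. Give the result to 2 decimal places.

d-prime = 2.23

H = 109/120 = 0.9083
FA = 22/120 = 0.1833
z(0.9083) = 1.330, z(0.1833) = -0.903
d' = z(H) − z(FA) = 1.330 − (-0.903) = 2.233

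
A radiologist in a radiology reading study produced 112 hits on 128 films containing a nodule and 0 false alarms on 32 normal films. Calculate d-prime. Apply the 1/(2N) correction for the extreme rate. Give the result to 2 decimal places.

The false-alarm rate is 0/32 = 0, so apply the 1/(2N) correction: FA → 1/(2·32) = 0.01562.
z(H) = z(0.87500) = 1.150
z(FA) = z(0.01562) = -2.154
d' = 1.150 − (-2.154) = 3.304

d-prime = 3.30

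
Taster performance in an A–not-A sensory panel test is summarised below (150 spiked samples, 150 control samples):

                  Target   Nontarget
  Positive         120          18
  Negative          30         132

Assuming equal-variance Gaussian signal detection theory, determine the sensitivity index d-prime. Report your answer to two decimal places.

d-prime = 2.02

H = 120/150 = 0.8000
FA = 18/150 = 0.1200
Φ⁻¹(0.8000) = 0.842, Φ⁻¹(0.1200) = -1.175
d' = z(H) − z(FA) = 0.842 − (-1.175) = 2.017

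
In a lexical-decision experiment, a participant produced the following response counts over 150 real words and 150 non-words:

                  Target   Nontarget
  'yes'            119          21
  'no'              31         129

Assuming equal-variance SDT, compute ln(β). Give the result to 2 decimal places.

ln β = 0.25

H = 119/150 = 0.7933
FA = 21/150 = 0.1400
z(H) = z(0.7933) = 0.818
z(FA) = z(0.1400) = -1.080
ln β = −½·[z(H)² − z(FA)²] = −0.5 × (0.669 − 1.166) = 0.2485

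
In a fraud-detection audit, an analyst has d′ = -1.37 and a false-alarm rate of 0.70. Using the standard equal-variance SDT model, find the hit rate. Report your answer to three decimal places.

z(false-alarm rate) = z(0.70) = 0.5244
z(H) = z(FA) + d' = 0.5244 + (-1.37) = -0.8456
hit rate = Φ(-0.8456) = 0.1989

hit rate = 0.199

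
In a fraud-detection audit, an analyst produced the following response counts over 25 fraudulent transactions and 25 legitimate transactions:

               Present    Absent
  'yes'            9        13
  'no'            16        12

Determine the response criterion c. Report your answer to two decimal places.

c = 0.15

H = 9/25 = 0.3600
FA = 13/25 = 0.5200
Φ⁻¹(H) = -0.358
Φ⁻¹(FA) = 0.050
c = −½·[z(H) + z(FA)] = −0.5 × (-0.358 + 0.050) = 0.154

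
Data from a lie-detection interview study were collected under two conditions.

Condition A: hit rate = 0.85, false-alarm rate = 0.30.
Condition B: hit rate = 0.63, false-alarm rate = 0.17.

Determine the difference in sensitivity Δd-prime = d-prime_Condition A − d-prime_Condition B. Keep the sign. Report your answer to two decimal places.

Δd-prime = 0.27

Condition A: z(0.85) = 1.036, z(0.30) = -0.524, d' = 1.560
Condition B: z(0.63) = 0.332, z(0.17) = -0.954, d' = 1.286
Δd' = d'_Condition A − d'_Condition B = 1.560 − 1.286 = 0.274
Condition A has the higher sensitivity.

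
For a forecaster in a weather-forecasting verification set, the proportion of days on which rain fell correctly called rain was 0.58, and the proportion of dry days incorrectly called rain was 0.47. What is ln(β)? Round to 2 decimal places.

Φ⁻¹(H) = Φ⁻¹(0.58) = 0.202
Φ⁻¹(FA) = Φ⁻¹(0.47) = -0.075
ln β = −½·[z(H)² − z(FA)²] = −0.5 × (0.041 − 0.006) = -0.0175

ln β = -0.02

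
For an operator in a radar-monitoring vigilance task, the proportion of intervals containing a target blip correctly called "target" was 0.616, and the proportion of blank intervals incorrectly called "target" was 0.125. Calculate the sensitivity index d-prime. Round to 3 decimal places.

z(0.616) = 0.2950, z(0.125) = -1.1503
d' = z(H) − z(FA) = 0.2950 − (-1.1503) = 1.4453

d-prime = 1.445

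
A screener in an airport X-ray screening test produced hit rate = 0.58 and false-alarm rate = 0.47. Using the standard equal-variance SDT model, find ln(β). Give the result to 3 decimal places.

z(0.58) = 0.2019, z(0.47) = -0.0753
ln β = −½·[z(H)² − z(FA)²] = −0.5 × (0.0408 − 0.0057) = -0.01755

ln β = -0.018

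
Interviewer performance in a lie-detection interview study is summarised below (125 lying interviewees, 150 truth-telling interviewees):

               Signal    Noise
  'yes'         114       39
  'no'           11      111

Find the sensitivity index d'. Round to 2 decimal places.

d' = 2.00

H = 114/125 = 0.9120
FA = 39/150 = 0.2600
z(H) = 1.353
z(FA) = -0.643
d' = z(H) − z(FA) = 1.353 − (-0.643) = 1.996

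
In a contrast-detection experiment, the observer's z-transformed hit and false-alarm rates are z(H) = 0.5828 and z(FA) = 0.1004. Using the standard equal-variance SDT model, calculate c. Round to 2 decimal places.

c = -0.34

c = −½·[z(H) + z(FA)] = −½·(0.5828 + 0.1004) = -0.3416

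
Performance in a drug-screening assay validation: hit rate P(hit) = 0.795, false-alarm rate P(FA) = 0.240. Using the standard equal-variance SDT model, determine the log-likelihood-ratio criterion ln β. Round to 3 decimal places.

Φ⁻¹(H) = Φ⁻¹(0.795) = 0.8239
Φ⁻¹(FA) = Φ⁻¹(0.240) = -0.7063
ln β = −½·[z(H)² − z(FA)²] = −0.5 × (0.6788 − 0.4989) = -0.08995

ln β = -0.090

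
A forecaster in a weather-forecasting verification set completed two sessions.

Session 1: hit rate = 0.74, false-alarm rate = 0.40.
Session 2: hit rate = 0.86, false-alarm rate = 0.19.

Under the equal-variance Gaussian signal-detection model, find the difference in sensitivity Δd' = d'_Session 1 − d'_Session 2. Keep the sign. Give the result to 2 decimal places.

Session 1: z(0.74) = 0.643, z(0.40) = -0.253, d' = 0.896
Session 2: z(0.86) = 1.080, z(0.19) = -0.878, d' = 1.958
Δd' = d'_Session 1 − d'_Session 2 = 0.896 − 1.958 = -1.062
Session 2 has the higher sensitivity.

Δd' = -1.06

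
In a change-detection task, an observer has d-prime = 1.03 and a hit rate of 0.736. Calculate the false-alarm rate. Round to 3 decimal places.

z(hit rate) = z(0.736) = 0.6311
z(FA) = z(H) − d' = 0.6311 − 1.03 = -0.3989
false-alarm rate = Φ(-0.3989) = 0.3450

false-alarm rate = 0.345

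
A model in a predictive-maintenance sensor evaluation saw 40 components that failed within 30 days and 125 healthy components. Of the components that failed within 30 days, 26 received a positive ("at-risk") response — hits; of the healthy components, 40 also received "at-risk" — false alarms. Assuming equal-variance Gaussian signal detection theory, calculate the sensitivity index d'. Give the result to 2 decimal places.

H = 26/40 = 0.6500
FA = 40/125 = 0.3200
Φ⁻¹(H) = 0.385
Φ⁻¹(FA) = -0.468
d' = z(H) − z(FA) = 0.385 − (-0.468) = 0.853

d' = 0.85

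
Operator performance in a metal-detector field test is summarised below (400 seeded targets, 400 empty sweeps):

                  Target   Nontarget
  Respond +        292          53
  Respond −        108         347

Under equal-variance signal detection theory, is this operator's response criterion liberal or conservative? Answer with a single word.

z(H) = 0.613, z(FA) = -1.115
c = −½·(z(H) + z(FA)) = 0.251
c > 0 → conservative criterion (biased toward responding “no”).

conservative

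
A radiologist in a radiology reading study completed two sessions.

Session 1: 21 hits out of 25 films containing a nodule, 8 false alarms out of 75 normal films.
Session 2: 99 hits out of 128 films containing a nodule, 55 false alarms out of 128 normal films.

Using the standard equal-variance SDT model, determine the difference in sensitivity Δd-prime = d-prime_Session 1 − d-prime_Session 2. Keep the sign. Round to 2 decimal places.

Session 1: z(0.8400) = 0.994, z(0.1067) = -1.244, d' = 2.238
Session 2: z(0.7734) = 0.750, z(0.4297) = -0.177, d' = 0.927
Δd' = d'_Session 1 − d'_Session 2 = 2.238 − 0.927 = 1.311
Session 1 has the higher sensitivity.

Δd-prime = 1.31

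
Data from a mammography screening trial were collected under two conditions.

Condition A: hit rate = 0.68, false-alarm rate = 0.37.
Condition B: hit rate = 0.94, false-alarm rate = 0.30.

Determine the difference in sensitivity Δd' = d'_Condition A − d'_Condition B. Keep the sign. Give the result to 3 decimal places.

Condition A: z(0.68) = 0.4677, z(0.37) = -0.3319, d' = 0.7996
Condition B: z(0.94) = 1.5548, z(0.30) = -0.5244, d' = 2.0792
Δd' = d'_Condition A − d'_Condition B = 0.7996 − 2.0792 = -1.2796
Condition B has the higher sensitivity.

Δd' = -1.280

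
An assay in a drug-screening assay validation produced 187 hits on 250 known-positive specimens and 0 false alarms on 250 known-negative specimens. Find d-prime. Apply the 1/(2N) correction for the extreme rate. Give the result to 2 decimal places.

The false-alarm rate is 0/250 = 0, so apply the 1/(2N) correction: FA → 1/(2·250) = 0.00200.
z(H) = z(0.74800) = 0.668
z(FA) = z(0.00200) = -2.878
d' = 0.668 − (-2.878) = 3.546

d-prime = 3.55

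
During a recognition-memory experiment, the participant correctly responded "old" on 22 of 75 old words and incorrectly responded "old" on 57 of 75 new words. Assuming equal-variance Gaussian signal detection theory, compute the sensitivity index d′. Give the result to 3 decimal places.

H = 22/75 = 0.2933
FA = 57/75 = 0.7600
z(H) = -0.5438
z(FA) = 0.7063
d' = z(H) − z(FA) = -0.5438 − 0.7063 = -1.2501

d′ = -1.250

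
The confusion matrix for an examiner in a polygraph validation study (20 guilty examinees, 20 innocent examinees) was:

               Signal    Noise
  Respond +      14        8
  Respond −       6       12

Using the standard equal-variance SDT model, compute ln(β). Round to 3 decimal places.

ln β = -0.105

H = 14/20 = 0.7000
FA = 8/20 = 0.4000
z(H) = 0.5244
z(FA) = -0.2533
ln β = −½·[z(H)² − z(FA)²] = −0.5 × (0.2750 − 0.0642) = -0.1054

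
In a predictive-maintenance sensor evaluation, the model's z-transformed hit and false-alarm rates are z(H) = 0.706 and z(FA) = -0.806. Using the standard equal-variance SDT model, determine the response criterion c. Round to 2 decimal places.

c = 0.05

c = −½·[z(H) + z(FA)] = −½·(0.706 + (-0.806)) = 0.050
c > 0: the model has a conservative response bias.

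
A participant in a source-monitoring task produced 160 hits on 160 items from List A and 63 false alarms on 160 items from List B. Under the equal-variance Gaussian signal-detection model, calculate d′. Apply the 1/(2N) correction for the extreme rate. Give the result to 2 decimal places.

d′ = 3.00

The hit rate is 160/160 = 1, so apply the 1/(2N) correction: H → 1 − 1/(2·160) = 0.99687.
z(H) = z(0.99687) = 2.734
z(FA) = z(0.39375) = -0.270
d' = 2.734 − (-0.270) = 3.004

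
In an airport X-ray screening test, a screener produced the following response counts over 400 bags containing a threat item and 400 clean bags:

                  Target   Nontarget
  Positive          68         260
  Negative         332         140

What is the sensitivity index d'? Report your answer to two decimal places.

d' = -1.34

H = 68/400 = 0.1700
FA = 260/400 = 0.6500
z(0.1700) = -0.9542, z(0.6500) = 0.3853
d' = z(H) − z(FA) = -0.9542 − 0.3853 = -1.3395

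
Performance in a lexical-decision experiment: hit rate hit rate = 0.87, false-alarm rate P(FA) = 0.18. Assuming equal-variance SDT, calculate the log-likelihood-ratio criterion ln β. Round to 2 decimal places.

ln β = -0.22

z(H) = 1.126
z(FA) = -0.915
ln β = −½·[z(H)² − z(FA)²] = −0.5 × (1.268 − 0.837) = -0.2155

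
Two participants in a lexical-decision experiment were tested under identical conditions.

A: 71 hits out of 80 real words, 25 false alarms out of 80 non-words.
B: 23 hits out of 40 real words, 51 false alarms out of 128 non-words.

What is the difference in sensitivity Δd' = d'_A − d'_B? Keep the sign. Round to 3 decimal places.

A: z(0.8875) = 1.2133, z(0.3125) = -0.4888, d' = 1.7021
B: z(0.5750) = 0.1891, z(0.3984) = -0.2575, d' = 0.4466
Δd' = d'_A − d'_B = 1.7021 − 0.4466 = 1.2555
A has the higher sensitivity.

Δd' = 1.256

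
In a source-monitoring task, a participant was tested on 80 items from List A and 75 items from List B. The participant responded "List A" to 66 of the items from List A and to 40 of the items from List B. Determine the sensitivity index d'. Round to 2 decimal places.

H = 66/80 = 0.8250
FA = 40/75 = 0.5333
z(H) = 0.935
z(FA) = 0.084
d' = z(H) − z(FA) = 0.935 − 0.084 = 0.851

d' = 0.85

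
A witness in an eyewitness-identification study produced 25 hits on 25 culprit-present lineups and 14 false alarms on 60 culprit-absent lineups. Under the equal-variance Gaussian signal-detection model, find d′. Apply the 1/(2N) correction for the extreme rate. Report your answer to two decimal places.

The hit rate is 25/25 = 1, so apply the 1/(2N) correction: H → 1 − 1/(2·25) = 0.98000.
z(H) = z(0.98000) = 2.054
z(FA) = z(0.23333) = -0.728
d' = 2.054 − (-0.728) = 2.782

d′ = 2.78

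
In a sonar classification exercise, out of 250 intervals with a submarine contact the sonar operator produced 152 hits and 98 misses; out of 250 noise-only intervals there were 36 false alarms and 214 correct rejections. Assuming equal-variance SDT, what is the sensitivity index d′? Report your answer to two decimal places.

H = 152/250 = 0.6080
FA = 36/250 = 0.1440
z(H) = z(0.6080) = 0.274
z(FA) = z(0.1440) = -1.063
d' = z(H) − z(FA) = 0.274 − (-1.063) = 1.337

d′ = 1.34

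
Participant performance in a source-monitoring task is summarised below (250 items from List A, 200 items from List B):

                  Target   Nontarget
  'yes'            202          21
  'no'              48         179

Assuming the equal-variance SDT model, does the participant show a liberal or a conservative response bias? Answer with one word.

conservative

z(H) = 0.871, z(FA) = -1.254
c = −½·(z(H) + z(FA)) = 0.1915
c > 0 → conservative criterion (biased toward responding “no”).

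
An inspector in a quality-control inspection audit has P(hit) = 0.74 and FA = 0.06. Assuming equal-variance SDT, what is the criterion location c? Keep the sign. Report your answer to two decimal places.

c = 0.46

z(0.74) = 0.6433, z(0.06) = -1.5548
c = −½·[z(H) + z(FA)] = −0.5 × (0.6433 + (-1.5548)) = 0.45575
c > 0: the inspector has a conservative response bias.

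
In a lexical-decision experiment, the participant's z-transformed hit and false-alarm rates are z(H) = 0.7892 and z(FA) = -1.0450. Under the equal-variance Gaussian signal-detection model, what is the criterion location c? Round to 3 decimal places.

c = 0.128

c = −½·[z(H) + z(FA)] = −½·(0.7892 + (-1.0450)) = 0.1279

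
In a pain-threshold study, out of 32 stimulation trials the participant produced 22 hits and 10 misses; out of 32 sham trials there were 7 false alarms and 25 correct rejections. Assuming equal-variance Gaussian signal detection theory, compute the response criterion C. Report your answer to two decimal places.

C = 0.14

H = 22/32 = 0.6875
FA = 7/32 = 0.2188
z(0.6875) = 0.489, z(0.2188) = -0.776
c = −½·[z(H) + z(FA)] = −0.5 × (0.489 + (-0.776)) = 0.1435
c > 0: the participant has a conservative response bias.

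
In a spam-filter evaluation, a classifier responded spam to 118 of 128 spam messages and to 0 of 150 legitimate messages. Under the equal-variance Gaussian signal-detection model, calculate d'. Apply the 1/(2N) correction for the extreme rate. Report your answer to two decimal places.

d' = 4.13

The false-alarm rate is 0/150 = 0, so apply the 1/(2N) correction: FA → 1/(2·150) = 0.00333.
z(H) = z(0.92188) = 1.418
z(FA) = z(0.00333) = -2.713
d' = 1.418 − (-2.713) = 4.131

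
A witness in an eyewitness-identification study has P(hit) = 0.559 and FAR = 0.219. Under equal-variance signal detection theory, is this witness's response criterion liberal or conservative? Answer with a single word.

z(H) = 0.148, z(FA) = -0.776
c = −½·(z(H) + z(FA)) = 0.314
c > 0 → conservative criterion (biased toward responding “no”).

conservative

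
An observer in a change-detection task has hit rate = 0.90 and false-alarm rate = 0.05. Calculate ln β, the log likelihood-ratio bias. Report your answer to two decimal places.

ln β = 0.53

Φ⁻¹(H) = Φ⁻¹(0.90) = 1.282
Φ⁻¹(FA) = Φ⁻¹(0.05) = -1.645
ln β = −½·[z(H)² − z(FA)²] = −0.5 × (1.644 − 2.706) = 0.531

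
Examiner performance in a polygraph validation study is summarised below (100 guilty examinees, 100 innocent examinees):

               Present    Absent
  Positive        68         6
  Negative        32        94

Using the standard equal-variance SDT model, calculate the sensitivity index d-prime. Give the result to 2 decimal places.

d-prime = 2.02

H = 68/100 = 0.6800
FA = 6/100 = 0.0600
z(0.6800) = 0.4677, z(0.0600) = -1.5548
d' = z(H) − z(FA) = 0.4677 − (-1.5548) = 2.0225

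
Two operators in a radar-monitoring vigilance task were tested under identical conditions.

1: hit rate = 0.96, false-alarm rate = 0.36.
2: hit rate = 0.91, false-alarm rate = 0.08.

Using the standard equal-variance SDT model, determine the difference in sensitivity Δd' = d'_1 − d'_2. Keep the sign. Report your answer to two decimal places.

Δd' = -0.64

1: z(0.96) = 1.751, z(0.36) = -0.358, d' = 2.109
2: z(0.91) = 1.341, z(0.08) = -1.405, d' = 2.746
Δd' = d'_1 − d'_2 = 2.109 − 2.746 = -0.637
2 has the higher sensitivity.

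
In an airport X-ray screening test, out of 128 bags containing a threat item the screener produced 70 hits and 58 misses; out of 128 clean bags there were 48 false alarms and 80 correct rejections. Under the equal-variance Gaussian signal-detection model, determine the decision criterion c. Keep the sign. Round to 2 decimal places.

H = 70/128 = 0.5469
FA = 48/128 = 0.3750
z(H) = z(0.5469) = 0.118
z(FA) = z(0.3750) = -0.319
c = −½·[z(H) + z(FA)] = −0.5 × (0.118 + (-0.319)) = 0.1005
c > 0: the screener has a conservative response bias.

c = 0.10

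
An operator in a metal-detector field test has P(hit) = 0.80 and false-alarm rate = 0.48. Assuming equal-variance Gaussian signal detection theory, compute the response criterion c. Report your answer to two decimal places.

c = -0.40

z(0.80) = 0.8416, z(0.48) = -0.0502
c = −½·[z(H) + z(FA)] = −0.5 × (0.8416 + (-0.0502)) = -0.3957
c < 0: the operator has a liberal response bias.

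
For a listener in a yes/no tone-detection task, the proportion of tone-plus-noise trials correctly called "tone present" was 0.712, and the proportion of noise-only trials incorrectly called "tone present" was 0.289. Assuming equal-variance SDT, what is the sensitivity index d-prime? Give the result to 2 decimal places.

d-prime = 1.12

z(H) = 0.559
z(FA) = -0.556
d' = z(H) − z(FA) = 0.559 − (-0.556) = 1.115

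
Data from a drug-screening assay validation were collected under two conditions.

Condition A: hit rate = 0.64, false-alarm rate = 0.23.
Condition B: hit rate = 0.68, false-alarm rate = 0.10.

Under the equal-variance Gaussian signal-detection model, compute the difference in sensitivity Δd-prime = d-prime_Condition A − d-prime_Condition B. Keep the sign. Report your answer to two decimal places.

Condition A: z(0.64) = 0.358, z(0.23) = -0.739, d' = 1.097
Condition B: z(0.68) = 0.468, z(0.10) = -1.282, d' = 1.750
Δd' = d'_Condition A − d'_Condition B = 1.097 − 1.750 = -0.653
Condition B has the higher sensitivity.

Δd-prime = -0.65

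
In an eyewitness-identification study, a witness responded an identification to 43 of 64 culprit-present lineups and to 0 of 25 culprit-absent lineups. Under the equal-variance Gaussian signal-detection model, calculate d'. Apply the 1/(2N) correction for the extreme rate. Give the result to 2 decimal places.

The false-alarm rate is 0/25 = 0, so apply the 1/(2N) correction: FA → 1/(2·25) = 0.02000.
z(H) = z(0.67188) = 0.445
z(FA) = z(0.02000) = -2.054
d' = 0.445 − (-2.054) = 2.499

d' = 2.50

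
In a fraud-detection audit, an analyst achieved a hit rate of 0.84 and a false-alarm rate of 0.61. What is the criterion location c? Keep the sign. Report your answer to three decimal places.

c = -0.637

z(H) = 0.9945
z(FA) = 0.2793
c = −½·[z(H) + z(FA)] = −0.5 × (0.9945 + 0.2793) = -0.6369
c < 0: the analyst has a liberal response bias.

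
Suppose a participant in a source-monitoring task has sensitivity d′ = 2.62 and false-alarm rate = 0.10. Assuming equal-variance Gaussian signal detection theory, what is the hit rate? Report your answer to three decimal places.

hit rate = 0.910

z(false-alarm rate) = z(0.10) = -1.2816
z(H) = z(FA) + d' = -1.2816 + 2.62 = 1.3384
hit rate = Φ(1.3384) = 0.9096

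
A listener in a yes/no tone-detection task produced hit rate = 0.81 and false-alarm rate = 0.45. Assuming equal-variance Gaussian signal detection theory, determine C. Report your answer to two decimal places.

z(H) = z(0.81) = 0.878
z(FA) = z(0.45) = -0.126
c = −½·[z(H) + z(FA)] = −0.5 × (0.878 + (-0.126)) = -0.376
c < 0: the listener has a liberal response bias.

C = -0.38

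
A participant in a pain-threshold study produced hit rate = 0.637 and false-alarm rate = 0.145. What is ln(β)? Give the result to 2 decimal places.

ln β = 0.50

z(H) = 0.350
z(FA) = -1.058
ln β = −½·[z(H)² − z(FA)²] = −0.5 × (0.123 − 1.119) = 0.498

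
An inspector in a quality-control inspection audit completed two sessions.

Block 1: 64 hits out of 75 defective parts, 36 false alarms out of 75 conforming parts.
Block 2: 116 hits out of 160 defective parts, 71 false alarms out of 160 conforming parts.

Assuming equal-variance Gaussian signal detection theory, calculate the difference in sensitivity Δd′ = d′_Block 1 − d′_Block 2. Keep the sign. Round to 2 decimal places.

Block 1: z(0.8533) = 1.051, z(0.4800) = -0.050, d' = 1.101
Block 2: z(0.7250) = 0.598, z(0.4437) = -0.142, d' = 0.740
Δd' = d'_Block 1 − d'_Block 2 = 1.101 − 0.740 = 0.361
Block 1 has the higher sensitivity.

Δd′ = 0.36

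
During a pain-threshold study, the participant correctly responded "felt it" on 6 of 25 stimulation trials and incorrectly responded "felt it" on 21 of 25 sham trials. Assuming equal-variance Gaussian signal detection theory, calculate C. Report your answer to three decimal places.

C = -0.144

H = 6/25 = 0.2400
FA = 21/25 = 0.8400
z(H) = z(0.2400) = -0.7063
z(FA) = z(0.8400) = 0.9945
c = −½·[z(H) + z(FA)] = −0.5 × (-0.7063 + 0.9945) = -0.1441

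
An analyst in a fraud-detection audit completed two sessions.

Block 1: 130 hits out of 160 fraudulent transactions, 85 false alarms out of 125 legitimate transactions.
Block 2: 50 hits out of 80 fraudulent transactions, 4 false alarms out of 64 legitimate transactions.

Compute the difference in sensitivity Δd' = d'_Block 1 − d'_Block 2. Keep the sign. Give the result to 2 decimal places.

Δd' = -1.43

Block 1: z(0.8125) = 0.887, z(0.6800) = 0.468, d' = 0.419
Block 2: z(0.6250) = 0.319, z(0.0625) = -1.534, d' = 1.853
Δd' = d'_Block 1 − d'_Block 2 = 0.419 − 1.853 = -1.434
Block 2 has the higher sensitivity.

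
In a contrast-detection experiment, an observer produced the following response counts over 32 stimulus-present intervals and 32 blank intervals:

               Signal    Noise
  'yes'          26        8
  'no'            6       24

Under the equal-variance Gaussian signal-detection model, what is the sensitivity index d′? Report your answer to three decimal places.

H = 26/32 = 0.8125
FA = 8/32 = 0.2500
z(0.8125) = 0.8871, z(0.2500) = -0.6745
d' = z(H) − z(FA) = 0.8871 − (-0.6745) = 1.5616

d′ = 1.562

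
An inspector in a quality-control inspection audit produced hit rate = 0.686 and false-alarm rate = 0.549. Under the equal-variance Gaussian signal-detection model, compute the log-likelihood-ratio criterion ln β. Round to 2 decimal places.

z(H) = z(0.686) = 0.485
z(FA) = z(0.549) = 0.123
ln β = −½·[z(H)² − z(FA)²] = −0.5 × (0.235 − 0.015) = -0.110

ln β = -0.11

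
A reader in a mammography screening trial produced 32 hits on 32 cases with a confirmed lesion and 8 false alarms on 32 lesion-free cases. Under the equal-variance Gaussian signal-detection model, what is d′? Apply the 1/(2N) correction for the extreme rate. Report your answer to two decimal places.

d′ = 2.83

The hit rate is 32/32 = 1, so apply the 1/(2N) correction: H → 1 − 1/(2·32) = 0.98438.
z(H) = z(0.98438) = 2.154
z(FA) = z(0.25000) = -0.674
d' = 2.154 − (-0.674) = 2.828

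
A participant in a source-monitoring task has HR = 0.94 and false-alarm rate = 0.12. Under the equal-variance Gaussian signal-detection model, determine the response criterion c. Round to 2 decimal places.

c = -0.19

Φ⁻¹(H) = Φ⁻¹(0.94) = 1.555
Φ⁻¹(FA) = Φ⁻¹(0.12) = -1.175
c = −½·[z(H) + z(FA)] = −0.5 × (1.555 + (-1.175)) = -0.190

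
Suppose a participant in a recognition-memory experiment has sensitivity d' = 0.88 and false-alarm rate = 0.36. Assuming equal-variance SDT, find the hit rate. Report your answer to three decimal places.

hit rate = 0.699

z(false-alarm rate) = z(0.36) = -0.3585
z(H) = z(FA) + d' = -0.3585 + 0.88 = 0.5215
hit rate = Φ(0.5215) = 0.6990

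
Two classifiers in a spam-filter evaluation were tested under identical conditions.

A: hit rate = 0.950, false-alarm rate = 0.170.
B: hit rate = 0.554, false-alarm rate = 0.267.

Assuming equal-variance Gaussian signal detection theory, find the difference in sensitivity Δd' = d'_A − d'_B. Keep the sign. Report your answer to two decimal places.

Δd' = 1.84

A: z(0.950) = 1.645, z(0.170) = -0.954, d' = 2.599
B: z(0.554) = 0.136, z(0.267) = -0.622, d' = 0.758
Δd' = d'_A − d'_B = 2.599 − 0.758 = 1.841
A has the higher sensitivity.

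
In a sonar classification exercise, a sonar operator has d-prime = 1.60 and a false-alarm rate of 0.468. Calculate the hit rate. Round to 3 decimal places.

z(false-alarm rate) = z(0.468) = -0.0803
z(H) = z(FA) + d' = -0.0803 + 1.60 = 1.5197
hit rate = Φ(1.5197) = 0.9357

hit rate = 0.936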